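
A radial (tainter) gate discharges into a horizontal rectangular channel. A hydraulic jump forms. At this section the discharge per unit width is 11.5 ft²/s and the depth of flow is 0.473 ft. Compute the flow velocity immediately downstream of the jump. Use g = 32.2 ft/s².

V₁ = q/y₁ = 11.5/0.473 = 24.3 ft/s. Fr₁ = V₁/√(g·y₁) = 24.3/√(32.2×0.473) = 6.23.
From the momentum equation for a rectangular channel, y₂/y₁ = ½[√(1 + 8Fr₁²) − 1] = ½[√311.5 − 1] = 8.32.
y₂ = 8.32 × 0.473 = 3.94 ft.
V₂ = q/y₂ = 11.5/3.94 = 2.92 ft/s.

V₂ = 2.92 ft/s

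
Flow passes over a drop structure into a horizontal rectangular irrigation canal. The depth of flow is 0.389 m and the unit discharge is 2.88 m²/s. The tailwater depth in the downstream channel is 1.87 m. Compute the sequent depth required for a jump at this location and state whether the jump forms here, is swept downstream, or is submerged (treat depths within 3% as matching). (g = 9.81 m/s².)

V₁ = q/y₁ = 2.88/0.389 = 7.40 m/s. Fr₁ = V₁/√(g·y₁) = 7.40/√(9.81×0.389) = 3.79.
By Bélanger, y₂/y₁ = ½[√(1 + 8Fr₁²) − 1] = ½[√115.9 − 1] = 4.88.
y₂ = 4.88 × 0.389 = 1.90 m.
Tailwater y_tw = 1.87 m: y_tw ≈ y₂, so the jump forms here.

y₂ = 1.90 m; the jump forms here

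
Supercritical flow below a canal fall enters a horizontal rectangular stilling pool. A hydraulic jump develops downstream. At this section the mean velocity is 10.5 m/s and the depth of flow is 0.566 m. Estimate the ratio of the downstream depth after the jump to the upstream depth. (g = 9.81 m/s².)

y₂/y₁ = 5.82

Fr₁ = V₁/√(g·y₁) = 10.5/√(9.81×0.566) = 4.46.
From the momentum equation for a rectangular channel, y₂/y₁ = ½[√(1 + 8Fr₁²) − 1] = ½[√159.8 − 1] = 5.82.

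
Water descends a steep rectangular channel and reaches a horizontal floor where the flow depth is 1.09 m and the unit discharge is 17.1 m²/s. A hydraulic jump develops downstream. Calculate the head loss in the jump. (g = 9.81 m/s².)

ΔE = 6.45 m

V₁ = q/y₁ = 17.1/1.09 = 15.7 m/s. Fr₁ = V₁/√(g·y₁) = 15.7/√(9.81×1.09) = 4.80.
Sequent-depth ratio: y₂/y₁ = ½[√(1 + 8Fr₁²) − 1] = ½[√185.1 − 1] = 6.30.
y₂ = 6.30 × 1.09 = 6.87 m.
Head loss: ΔE = (y₂ − y₁)³/(4y₁y₂) = (6.87 − 1.09)³/(4×1.09×6.87) = 193/30.0 = 6.45 m.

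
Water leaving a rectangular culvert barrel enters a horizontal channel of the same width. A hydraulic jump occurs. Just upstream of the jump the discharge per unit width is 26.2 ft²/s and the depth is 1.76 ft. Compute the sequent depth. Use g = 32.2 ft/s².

y₂ = 4.12 ft

V₁ = q/y₁ = 26.2/1.76 = 14.9 ft/s. Fr₁ = V₁/√(g·y₁) = 14.9/√(32.2×1.76) = 1.98.
Bélanger equation: y₂/y₁ = ½[√(1 + 8Fr₁²) − 1] = ½[√32.28 − 1] = 2.34.
y₂ = 2.34 × 1.76 = 4.12 ft.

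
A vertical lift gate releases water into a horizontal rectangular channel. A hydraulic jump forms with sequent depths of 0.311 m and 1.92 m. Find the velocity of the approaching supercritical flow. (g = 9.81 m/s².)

For a rectangular channel the momentum equation gives q² = ½·g·y₁·y₂·(y₁ + y₂) = ½×9.81×0.311×1.92×2.23 = 6.53.
q = √6.53 = 2.56 m²/s.
V₁ = q/y₁ = 2.56/0.311 = 8.22 m/s.

V₁ = 8.22 m/s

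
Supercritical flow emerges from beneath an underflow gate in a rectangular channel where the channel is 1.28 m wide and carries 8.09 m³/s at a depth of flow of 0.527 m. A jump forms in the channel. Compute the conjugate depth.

q = Q/b = 8.09/1.28 = 6.32 m²/s; V₁ = q/y₁ = 12.0 m/s. Fr₁ = V₁/√(g·y₁) = 5.27.
By Bélanger, y₂/y₁ = ½[√(1 + 8Fr₁²) − 1] = ½[√223.6 − 1] = 6.98.
y₂ = 6.98 × 0.527 = 3.68 m.

y₂ = 3.68 m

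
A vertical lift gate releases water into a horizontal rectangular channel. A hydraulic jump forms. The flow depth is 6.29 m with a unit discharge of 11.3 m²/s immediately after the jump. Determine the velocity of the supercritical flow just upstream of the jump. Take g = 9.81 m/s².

V₂ = q/y₂ = 11.3/6.29 = 1.80 m/s; Fr₂ = V₂/√(g·y₂) = 0.229.
Since the conjugate-depth ratio holds either way, y₁/y₂ = ½[√(1 + 8Fr₂²) − 1] = ½[√1.418 − 1] = 0.0955.
y₁ = 0.0955 × 6.29 = 0.601 m.
V₁ = q/y₁ = 11.3/0.601 = 18.8 m/s.

V₁ = 18.8 m/s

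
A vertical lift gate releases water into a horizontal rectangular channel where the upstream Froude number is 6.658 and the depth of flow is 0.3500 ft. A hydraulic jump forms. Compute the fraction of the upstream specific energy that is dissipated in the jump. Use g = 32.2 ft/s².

ΔE/E₁ = 0.603 (60.3%)

Fr₁ = 6.658 (given).
Bélanger equation: y₂/y₁ = ½[√(1 + 8Fr₁²) − 1] = ½[√355.63 − 1] = 8.929.
y₂ = 8.929 × 0.3500 = 3.125 ft.
E₁ = y₁(1 + Fr₁²/2) = 0.3500×(1 + 6.658²/2) = 8.108 ft. ΔE = (y₂ − y₁)³/(4y₁y₂) = 4.885 ft. ΔE/E₁ = 4.885/8.108 = 0.603.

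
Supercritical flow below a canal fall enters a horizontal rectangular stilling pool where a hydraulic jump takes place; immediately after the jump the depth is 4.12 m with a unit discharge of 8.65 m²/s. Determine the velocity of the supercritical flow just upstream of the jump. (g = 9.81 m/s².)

V₁ = 11.4 m/s

V₂ = q/y₂ = 8.65/4.12 = 2.10 m/s; Fr₂ = V₂/√(g·y₂) = 0.330.
The Bélanger relation is symmetric: y₁/y₂ = ½[√(1 + 8Fr₂²) − 1] = ½[√1.872 − 1] = 0.184.
y₁ = 0.184 × 4.12 = 0.759 m.
V₁ = q/y₁ = 8.65/0.759 = 11.4 m/s.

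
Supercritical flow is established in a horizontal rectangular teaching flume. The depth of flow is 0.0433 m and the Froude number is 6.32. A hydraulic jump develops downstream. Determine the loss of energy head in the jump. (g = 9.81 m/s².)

ΔE = 0.530 m

Fr₁ = 6.32 (given).
Sequent-depth ratio: y₂/y₁ = ½[√(1 + 8Fr₁²) − 1] = ½[√320.5 − 1] = 8.45.
y₂ = 8.45 × 0.0433 = 0.366 m.
Head loss: ΔE = (y₂ − y₁)³/(4y₁y₂) = (0.366 − 0.0433)³/(4×0.0433×0.366) = 0.0336/0.0634 = 0.530 m.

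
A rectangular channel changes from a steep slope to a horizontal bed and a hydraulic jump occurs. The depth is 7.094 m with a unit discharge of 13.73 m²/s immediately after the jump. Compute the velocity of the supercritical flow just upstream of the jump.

V₁ = 19.74 m/s

V₂ = q/y₂ = 13.73/7.094 = 1.935 m/s; Fr₂ = V₂/√(g·y₂) = 0.2320.
Applying the sequent-depth relation in reverse, y₁/y₂ = ½[√(1 + 8Fr₂²) − 1] = ½[√1.4306 − 1] = 0.09804.
y₁ = 0.09804 × 7.094 = 0.6955 m.
V₁ = q/y₁ = 13.73/0.6955 = 19.74 m/s.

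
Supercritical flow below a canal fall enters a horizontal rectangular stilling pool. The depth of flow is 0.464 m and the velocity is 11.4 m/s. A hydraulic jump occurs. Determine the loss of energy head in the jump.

ΔE = 3.67 m

Fr₁ = V₁/√(g·y₁) = 11.4/√(9.81×0.464) = 5.34.
From the momentum equation for a rectangular channel, y₂/y₁ = ½[√(1 + 8Fr₁²) − 1] = ½[√229.4 − 1] = 7.07.
y₂ = 7.07 × 0.464 = 3.28 m.
Head loss: ΔE = (y₂ − y₁)³/(4y₁y₂) = (3.28 − 0.464)³/(4×0.464×3.28) = 22.4/6.09 = 3.67 m.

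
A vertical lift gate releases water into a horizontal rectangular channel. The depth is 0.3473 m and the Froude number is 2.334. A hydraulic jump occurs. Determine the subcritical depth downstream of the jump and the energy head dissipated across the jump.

y₂ = 0.9858 m; ΔE = 0.1901 m

Fr₁ = 2.334 (given).
By Bélanger, y₂/y₁ = ½[√(1 + 8Fr₁²) − 1] = ½[√44.580 − 1] = 2.838.
y₂ = 2.838 × 0.3473 = 0.9858 m.
Head loss: ΔE = (y₂ − y₁)³/(4y₁y₂) = (0.9858 − 0.3473)³/(4×0.3473×0.9858) = 0.2603/1.369 = 0.1901 m.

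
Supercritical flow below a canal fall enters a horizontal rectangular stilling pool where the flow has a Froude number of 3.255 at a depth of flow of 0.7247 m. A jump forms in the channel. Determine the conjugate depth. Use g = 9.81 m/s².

Fr₁ = 3.255 (given).
Conjugate-depth relation: y₂/y₁ = ½[√(1 + 8Fr₁²) − 1] = ½[√85.760 − 1] = 4.130.
y₂ = 4.130 × 0.7247 = 2.993 m.

y₂ = 2.993 m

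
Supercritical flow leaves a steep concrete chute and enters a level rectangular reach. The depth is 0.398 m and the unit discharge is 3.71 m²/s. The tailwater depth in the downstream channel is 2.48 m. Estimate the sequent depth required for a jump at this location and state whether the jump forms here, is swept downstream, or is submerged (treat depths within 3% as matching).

V₁ = q/y₁ = 3.71/0.398 = 9.32 m/s. Fr₁ = V₁/√(g·y₁) = 9.32/√(9.81×0.398) = 4.72.
Bélanger equation: y₂/y₁ = ½[√(1 + 8Fr₁²) − 1] = ½[√179.0 − 1] = 6.19.
y₂ = 6.19 × 0.398 = 2.46 m.
Tailwater y_tw = 2.48 m: y_tw ≈ y₂, so the jump forms here.

y₂ = 2.46 m; the jump forms here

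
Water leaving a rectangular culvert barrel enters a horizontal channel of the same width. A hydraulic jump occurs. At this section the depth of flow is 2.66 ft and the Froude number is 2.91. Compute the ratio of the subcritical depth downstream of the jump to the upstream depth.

y₂/y₁ = 3.65

Fr₁ = 2.91 (given).
By Bélanger, y₂/y₁ = ½[√(1 + 8Fr₁²) − 1] = ½[√68.74 − 1] = 3.65.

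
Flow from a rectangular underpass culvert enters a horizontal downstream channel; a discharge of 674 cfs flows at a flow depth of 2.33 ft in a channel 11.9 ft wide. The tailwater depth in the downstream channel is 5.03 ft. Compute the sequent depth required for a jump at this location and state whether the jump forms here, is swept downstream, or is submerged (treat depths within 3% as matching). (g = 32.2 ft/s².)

y₂ = 8.16 ft; the jump is swept downstream

q = Q/b = 674/11.9 = 56.6 ft²/s; V₁ = q/y₁ = 24.3 ft/s. Fr₁ = V₁/√(g·y₁) = 2.81.
Conjugate-depth relation: y₂/y₁ = ½[√(1 + 8Fr₁²) − 1] = ½[√64.01 − 1] = 3.50.
y₂ = 3.50 × 2.33 = 8.16 ft.
Tailwater y_tw = 5.03 ft: y_tw < y₂, so the jump is swept downstream.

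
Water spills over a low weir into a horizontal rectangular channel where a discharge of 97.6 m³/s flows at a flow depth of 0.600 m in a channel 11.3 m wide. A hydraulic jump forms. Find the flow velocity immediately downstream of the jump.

q = Q/b = 97.6/11.3 = 8.64 m²/s; V₁ = q/y₁ = 14.4 m/s. Fr₁ = V₁/√(g·y₁) = 5.93.
From the momentum equation for a rectangular channel, y₂/y₁ = ½[√(1 + 8Fr₁²) − 1] = ½[√282.7 − 1] = 7.91.
y₂ = 7.91 × 0.600 = 4.74 m.
V₂ = q/y₂ = 8.64/4.74 = 1.82 m/s.

V₂ = 1.82 m/s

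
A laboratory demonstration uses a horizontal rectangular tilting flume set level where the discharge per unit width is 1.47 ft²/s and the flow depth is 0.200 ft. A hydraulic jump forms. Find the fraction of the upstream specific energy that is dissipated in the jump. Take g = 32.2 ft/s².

V₁ = q/y₁ = 1.47/0.200 = 7.35 ft/s. Fr₁ = V₁/√(g·y₁) = 7.35/√(32.2×0.200) = 2.90.
Bélanger equation: y₂/y₁ = ½[√(1 + 8Fr₁²) − 1] = ½[√68.11 − 1] = 3.63.
y₂ = 3.63 × 0.200 = 0.725 ft.
E₁ = y₁ + V₁²/2g = 1.04 ft. ΔE = (y₂ − y₁)³/(4y₁y₂) = 0.250 ft. ΔE/E₁ = 0.250/1.04 = 0.240.

ΔE/E₁ = 0.240 (24.0%)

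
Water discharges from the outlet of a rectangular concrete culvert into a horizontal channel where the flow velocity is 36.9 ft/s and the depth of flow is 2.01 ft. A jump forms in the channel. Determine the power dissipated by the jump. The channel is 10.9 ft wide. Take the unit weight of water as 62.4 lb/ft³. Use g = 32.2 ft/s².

Fr₁ = V₁/√(g·y₁) = 36.9/√(32.2×2.01) = 4.59.
Conjugate-depth relation: y₂/y₁ = ½[√(1 + 8Fr₁²) − 1] = ½[√169.3 − 1] = 6.01.
y₂ = 6.01 × 2.01 = 12.1 ft.
q = V₁·y₁ = 36.9 × 2.01 = 74.2 ft²/s. V₂ = q/y₂ = 74.2/12.1 = 6.14 ft/s. E₁ = y₁ + V₁²/2g = 23.2 ft; E₂ = y₂ + V₂²/2g = 12.7 ft. ΔE = E₁ − E₂ = 10.5 ft.
Q = q·b = 74.2 × 10.9 = 808 cfs. P = γ·Q·ΔE/550 = 62.4 × 808 × 10.5 / 550 = 963 hp.

P = 963 hp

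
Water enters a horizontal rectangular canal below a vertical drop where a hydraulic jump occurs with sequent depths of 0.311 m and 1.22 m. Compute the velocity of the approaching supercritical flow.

For a rectangular channel the momentum equation gives q² = ½·g·y₁·y₂·(y₁ + y₂) = ½×9.81×0.311×1.22×1.53 = 2.85.
q = √2.85 = 1.69 m²/s.
V₁ = q/y₁ = 1.69/0.311 = 5.43 m/s.

V₁ = 5.43 m/s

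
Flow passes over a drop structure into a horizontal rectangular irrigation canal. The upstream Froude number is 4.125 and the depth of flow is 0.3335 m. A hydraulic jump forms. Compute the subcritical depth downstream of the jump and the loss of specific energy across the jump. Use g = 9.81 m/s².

Fr₁ = 4.125 (given).
Sequent-depth ratio: y₂/y₁ = ½[√(1 + 8Fr₁²) − 1] = ½[√137.12 − 1] = 5.355.
y₂ = 5.355 × 0.3335 = 1.786 m.
Head loss: ΔE = (y₂ − y₁)³/(4y₁y₂) = (1.786 − 0.3335)³/(4×0.3335×1.786) = 3.064/2.382 = 1.286 m.

y₂ = 1.786 m; ΔE = 1.286 m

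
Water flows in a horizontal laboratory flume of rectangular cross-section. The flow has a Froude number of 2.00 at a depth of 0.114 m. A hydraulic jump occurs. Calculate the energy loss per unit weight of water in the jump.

ΔE = 0.0310 m

Fr₁ = 2.00 (given).
By Bélanger, y₂/y₁ = ½[√(1 + 8Fr₁²) − 1] = ½[√33.00 − 1] = 2.37.
y₂ = 2.37 × 0.114 = 0.270 m.
V₁ = Fr₁·√(g·y₁) = 2.00×√(9.81×0.114) = 2.12 m/s; q = V₁·y₁ = 0.241 m²/s. V₂ = q/y₂ = 0.241/0.270 = 0.892 m/s. E₁ = y₁ + V₁²/2g = 0.342 m; E₂ = y₂ + V₂²/2g = 0.311 m. ΔE = E₁ − E₂ = 0.0310 m.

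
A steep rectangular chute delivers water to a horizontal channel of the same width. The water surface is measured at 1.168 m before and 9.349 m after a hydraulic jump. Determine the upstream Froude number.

For a rectangular channel the momentum equation gives q² = ½·g·y₁·y₂·(y₁ + y₂) = ½×9.81×1.168×9.349×10.52 = 563.3.
q = √563.3 = 23.73 m²/s.
V₁ = q/y₁ = 20.32 m/s; Fr₁ = V₁/√(g·y₁) = 6.003.

Fr₁ = 6.003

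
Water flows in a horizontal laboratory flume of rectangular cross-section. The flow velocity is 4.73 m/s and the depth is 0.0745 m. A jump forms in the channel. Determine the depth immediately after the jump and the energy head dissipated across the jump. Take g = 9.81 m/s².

Fr₁ = V₁/√(g·y₁) = 4.73/√(9.81×0.0745) = 5.53.
Bélanger equation: y₂/y₁ = ½[√(1 + 8Fr₁²) − 1] = ½[√245.9 − 1] = 7.34.
y₂ = 7.34 × 0.0745 = 0.547 m.
q = V₁·y₁ = 4.73 × 0.0745 = 0.352 m²/s. V₂ = q/y₂ = 0.352/0.547 = 0.644 m/s. E₁ = y₁ + V₁²/2g = 1.21 m; E₂ = y₂ + V₂²/2g = 0.568 m. ΔE = E₁ − E₂ = 0.647 m.

y₂ = 0.547 m; ΔE = 0.647 m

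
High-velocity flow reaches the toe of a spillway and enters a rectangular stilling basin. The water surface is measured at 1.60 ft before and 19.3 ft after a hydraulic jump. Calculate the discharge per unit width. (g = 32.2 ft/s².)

For a rectangular channel the momentum equation gives q² = ½·g·y₁·y₂·(y₁ + y₂) = ½×32.2×1.60×19.3×20.9 = 10391.
q = √10391 = 102 ft²/s.

q = 102 ft²/s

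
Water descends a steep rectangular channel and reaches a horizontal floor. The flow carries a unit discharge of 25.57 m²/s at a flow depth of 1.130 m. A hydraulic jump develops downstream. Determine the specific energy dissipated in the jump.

V₁ = q/y₁ = 25.57/1.130 = 22.63 m/s. Fr₁ = V₁/√(g·y₁) = 22.63/√(9.81×1.130) = 6.796.
Conjugate-depth relation: y₂/y₁ = ½[√(1 + 8Fr₁²) − 1] = ½[√370.53 − 1] = 9.125.
y₂ = 9.125 × 1.130 = 10.31 m.
Head loss: ΔE = (y₂ − y₁)³/(4y₁y₂) = (10.31 − 1.130)³/(4×1.130×10.31) = 773.8/46.60 = 16.60 m.

ΔE = 16.60 m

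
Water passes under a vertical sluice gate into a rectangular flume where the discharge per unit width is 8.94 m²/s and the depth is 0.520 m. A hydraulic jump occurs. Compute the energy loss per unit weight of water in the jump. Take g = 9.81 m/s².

V₁ = q/y₁ = 8.94/0.520 = 17.2 m/s. Fr₁ = V₁/√(g·y₁) = 17.2/√(9.81×0.520) = 7.61.
Conjugate-depth relation: y₂/y₁ = ½[√(1 + 8Fr₁²) − 1] = ½[√464.5 − 1] = 10.3.
y₂ = 10.3 × 0.520 = 5.34 m.
Head loss: ΔE = (y₂ − y₁)³/(4y₁y₂) = (5.34 − 0.520)³/(4×0.520×5.34) = 112/11.1 = 10.1 m.

ΔE = 10.1 m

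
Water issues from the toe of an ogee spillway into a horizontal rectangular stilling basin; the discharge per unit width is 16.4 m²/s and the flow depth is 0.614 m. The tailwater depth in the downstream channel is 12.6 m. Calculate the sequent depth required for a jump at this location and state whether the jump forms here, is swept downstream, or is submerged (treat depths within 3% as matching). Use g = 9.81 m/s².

V₁ = q/y₁ = 16.4/0.614 = 26.7 m/s. Fr₁ = V₁/√(g·y₁) = 26.7/√(9.81×0.614) = 10.9.
By Bélanger, y₂/y₁ = ½[√(1 + 8Fr₁²) − 1] = ½[√948.6 − 1] = 14.9.
y₂ = 14.9 × 0.614 = 9.15 m.
Tailwater y_tw = 12.6 m: y_tw > y₂, so the jump is submerged.

y₂ = 9.15 m; the jump is submerged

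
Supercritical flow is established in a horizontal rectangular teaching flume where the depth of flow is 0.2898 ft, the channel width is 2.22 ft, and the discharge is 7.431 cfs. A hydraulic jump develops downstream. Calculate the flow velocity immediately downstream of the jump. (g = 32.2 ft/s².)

q = Q/b = 7.431/2.22 = 3.347 ft²/s; V₁ = q/y₁ = 11.55 ft/s. Fr₁ = V₁/√(g·y₁) = 3.781.
Sequent-depth ratio: y₂/y₁ = ½[√(1 + 8Fr₁²) − 1] = ½[√115.37 − 1] = 4.871.
y₂ = 4.871 × 0.2898 = 1.412 ft.
V₂ = q/y₂ = 3.347/1.412 = 2.371 ft/s.

V₂ = 2.371 ft/s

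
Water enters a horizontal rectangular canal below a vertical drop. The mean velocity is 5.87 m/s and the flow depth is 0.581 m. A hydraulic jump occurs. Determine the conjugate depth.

Fr₁ = V₁/√(g·y₁) = 5.87/√(9.81×0.581) = 2.46.
By Bélanger, y₂/y₁ = ½[√(1 + 8Fr₁²) − 1] = ½[√49.36 − 1] = 3.01.
y₂ = 3.01 × 0.581 = 1.75 m.

y₂ = 1.75 m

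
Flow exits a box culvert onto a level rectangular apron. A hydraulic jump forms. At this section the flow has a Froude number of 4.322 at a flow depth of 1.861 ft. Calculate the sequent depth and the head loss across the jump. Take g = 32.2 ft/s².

Fr₁ = 4.322 (given).
Bélanger equation: y₂/y₁ = ½[√(1 + 8Fr₁²) − 1] = ½[√150.44 − 1] = 5.633.
y₂ = 5.633 × 1.861 = 10.48 ft.
Head loss: ΔE = (y₂ − y₁)³/(4y₁y₂) = (10.48 − 1.861)³/(4×1.861×10.48) = 640.8/78.03 = 8.212 ft.

y₂ = 10.48 ft; ΔE = 8.212 ft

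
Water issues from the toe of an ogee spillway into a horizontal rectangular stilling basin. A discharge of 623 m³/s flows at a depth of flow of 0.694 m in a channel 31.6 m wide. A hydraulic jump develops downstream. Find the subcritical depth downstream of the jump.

y₂ = 10.3 m

q = Q/b = 623/31.6 = 19.7 m²/s; V₁ = q/y₁ = 28.4 m/s. Fr₁ = V₁/√(g·y₁) = 10.9.
From the momentum equation for a rectangular channel, y₂/y₁ = ½[√(1 + 8Fr₁²) − 1] = ½[√949.3 − 1] = 14.9.
y₂ = 14.9 × 0.694 = 10.3 m.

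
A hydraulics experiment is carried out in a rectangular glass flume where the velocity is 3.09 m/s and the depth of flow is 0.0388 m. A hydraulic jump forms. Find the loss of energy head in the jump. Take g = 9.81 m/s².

ΔE = 0.258 m

Fr₁ = V₁/√(g·y₁) = 3.09/√(9.81×0.0388) = 5.01.
Conjugate-depth relation: y₂/y₁ = ½[√(1 + 8Fr₁²) − 1] = ½[√201.7 − 1] = 6.60.
y₂ = 6.60 × 0.0388 = 0.256 m.
Head loss: ΔE = (y₂ − y₁)³/(4y₁y₂) = (0.256 − 0.0388)³/(4×0.0388×0.256) = 0.0103/0.0397 = 0.258 m.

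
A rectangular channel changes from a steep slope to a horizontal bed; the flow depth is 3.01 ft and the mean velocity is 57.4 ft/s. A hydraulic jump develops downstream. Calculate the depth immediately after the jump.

y₂ = 23.4 ft

Fr₁ = V₁/√(g·y₁) = 57.4/√(32.2×3.01) = 5.83.
Bélanger equation: y₂/y₁ = ½[√(1 + 8Fr₁²) − 1] = ½[√273.0 − 1] = 7.76.
y₂ = 7.76 × 3.01 = 23.4 ft.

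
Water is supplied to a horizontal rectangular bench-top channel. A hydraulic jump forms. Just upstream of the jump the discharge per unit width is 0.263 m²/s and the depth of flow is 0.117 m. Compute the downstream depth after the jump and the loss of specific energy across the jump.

V₁ = q/y₁ = 0.263/0.117 = 2.25 m/s. Fr₁ = V₁/√(g·y₁) = 2.25/√(9.81×0.117) = 2.10.
Conjugate-depth relation: y₂/y₁ = ½[√(1 + 8Fr₁²) − 1] = ½[√36.22 − 1] = 2.51.
y₂ = 2.51 × 0.117 = 0.294 m.
V₂ = q/y₂ = 0.263/0.294 = 0.896 m/s. E₁ = y₁ + V₁²/2g = 0.375 m; E₂ = y₂ + V₂²/2g = 0.334 m. ΔE = E₁ − E₂ = 0.0401 m.

y₂ = 0.294 m; ΔE = 0.0401 m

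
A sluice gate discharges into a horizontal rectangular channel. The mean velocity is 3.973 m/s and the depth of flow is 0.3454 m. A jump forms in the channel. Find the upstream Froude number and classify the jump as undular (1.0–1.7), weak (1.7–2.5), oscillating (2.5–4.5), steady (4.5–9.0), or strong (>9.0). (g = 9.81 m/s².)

Fr₁ = V₁/√(g·y₁) = 3.973/√(9.81×0.3454) = 2.158.
Fr₁ = 2.158 lies in the weak range.

Fr₁ = 2.158; weak jump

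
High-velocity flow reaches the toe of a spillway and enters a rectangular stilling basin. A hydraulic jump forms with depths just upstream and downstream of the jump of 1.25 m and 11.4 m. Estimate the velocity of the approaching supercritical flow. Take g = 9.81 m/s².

V₁ = 23.8 m/s

For a rectangular channel the momentum equation gives q² = ½·g·y₁·y₂·(y₁ + y₂) = ½×9.81×1.25×11.4×12.7 = 884.
q = √884 = 29.7 m²/s.
V₁ = q/y₁ = 29.7/1.25 = 23.8 m/s.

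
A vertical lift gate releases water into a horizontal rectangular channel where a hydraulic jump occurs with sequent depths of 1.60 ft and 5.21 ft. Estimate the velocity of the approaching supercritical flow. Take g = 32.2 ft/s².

V₁ = 18.9 ft/s

For a rectangular channel the momentum equation gives q² = ½·g·y₁·y₂·(y₁ + y₂) = ½×32.2×1.60×5.21×6.81 = 914.
q = √914 = 30.2 ft²/s.
V₁ = q/y₁ = 30.2/1.60 = 18.9 ft/s.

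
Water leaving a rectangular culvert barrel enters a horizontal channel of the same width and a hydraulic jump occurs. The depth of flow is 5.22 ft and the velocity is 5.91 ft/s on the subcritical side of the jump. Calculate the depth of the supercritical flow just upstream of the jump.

y₁ = 1.65 ft

Fr₂ = V₂/√(g·y₂) = 5.91/√(32.2×5.22) = 0.456.
The Bélanger relation is symmetric: y₁/y₂ = ½[√(1 + 8Fr₂²) − 1] = ½[√2.662 − 1] = 0.316.
y₁ = 0.316 × 5.22 = 1.65 ft.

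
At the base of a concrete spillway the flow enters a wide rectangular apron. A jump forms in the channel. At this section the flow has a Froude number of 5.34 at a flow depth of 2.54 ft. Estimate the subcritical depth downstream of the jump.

Fr₁ = 5.34 (given).
Conjugate-depth relation: y₂/y₁ = ½[√(1 + 8Fr₁²) − 1] = ½[√229.1 − 1] = 7.07.
y₂ = 7.07 × 2.54 = 18.0 ft.

y₂ = 18.0 ft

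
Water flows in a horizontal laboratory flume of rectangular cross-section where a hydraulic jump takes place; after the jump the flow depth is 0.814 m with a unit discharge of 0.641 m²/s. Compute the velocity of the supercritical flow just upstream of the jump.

V₁ = 5.76 m/s

V₂ = q/y₂ = 0.641/0.814 = 0.787 m/s; Fr₂ = V₂/√(g·y₂) = 0.279.
Applying the sequent-depth relation in reverse, y₁/y₂ = ½[√(1 + 8Fr₂²) − 1] = ½[√1.621 − 1] = 0.137.
y₁ = 0.137 × 0.814 = 0.111 m.
V₁ = q/y₁ = 0.641/0.111 = 5.76 m/s.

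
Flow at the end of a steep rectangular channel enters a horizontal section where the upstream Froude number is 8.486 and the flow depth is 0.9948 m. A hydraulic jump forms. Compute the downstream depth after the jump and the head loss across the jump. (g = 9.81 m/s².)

Fr₁ = 8.486 (given).
By Bélanger, y₂/y₁ = ½[√(1 + 8Fr₁²) − 1] = ½[√577.10 − 1] = 11.51.
y₂ = 11.51 × 0.9948 = 11.45 m.
Head loss: ΔE = (y₂ − y₁)³/(4y₁y₂) = (11.45 − 0.9948)³/(4×0.9948×11.45) = 1143/45.57 = 25.09 m.

y₂ = 11.45 m; ΔE = 25.09 m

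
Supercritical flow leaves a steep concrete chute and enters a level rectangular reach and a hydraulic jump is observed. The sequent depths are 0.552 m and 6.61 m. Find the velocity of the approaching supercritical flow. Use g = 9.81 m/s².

V₁ = 20.5 m/s

For a rectangular channel the momentum equation gives q² = ½·g·y₁·y₂·(y₁ + y₂) = ½×9.81×0.552×6.61×7.16 = 128.
q = √128 = 11.3 m²/s.
V₁ = q/y₁ = 11.3/0.552 = 20.5 m/s.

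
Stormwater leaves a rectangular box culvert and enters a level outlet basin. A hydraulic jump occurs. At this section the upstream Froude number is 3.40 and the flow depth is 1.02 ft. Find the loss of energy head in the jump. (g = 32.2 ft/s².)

ΔE = 2.18 ft

Fr₁ = 3.40 (given).
Bélanger equation: y₂/y₁ = ½[√(1 + 8Fr₁²) − 1] = ½[√93.48 − 1] = 4.33.
y₂ = 4.33 × 1.02 = 4.42 ft.
Head loss: ΔE = (y₂ − y₁)³/(4y₁y₂) = (4.42 − 1.02)³/(4×1.02×4.42) = 39.3/18.0 = 2.18 ft.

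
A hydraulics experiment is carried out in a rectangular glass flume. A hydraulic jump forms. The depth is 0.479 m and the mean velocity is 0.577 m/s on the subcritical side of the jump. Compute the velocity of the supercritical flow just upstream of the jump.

V₁ = 4.58 m/s

Fr₂ = V₂/√(g·y₂) = 0.577/√(9.81×0.479) = 0.266.
Applying the sequent-depth relation in reverse, y₁/y₂ = ½[√(1 + 8Fr₂²) − 1] = ½[√1.567 − 1] = 0.126.
y₁ = 0.126 × 0.479 = 0.0603 m.
V₁ = q/y₁ = 0.276/0.0603 = 4.58 m/s.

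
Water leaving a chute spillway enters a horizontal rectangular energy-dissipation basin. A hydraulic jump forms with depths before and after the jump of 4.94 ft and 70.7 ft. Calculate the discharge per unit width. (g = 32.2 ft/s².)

q = 652 ft²/s

For a rectangular channel the momentum equation gives q² = ½·g·y₁·y₂·(y₁ + y₂) = ½×32.2×4.94×70.7×75.6 = 425328.
q = √425328 = 652 ft²/s.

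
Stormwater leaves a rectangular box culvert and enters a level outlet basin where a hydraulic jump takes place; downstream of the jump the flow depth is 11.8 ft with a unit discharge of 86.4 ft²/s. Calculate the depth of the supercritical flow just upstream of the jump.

V₂ = q/y₂ = 86.4/11.8 = 7.32 ft/s; Fr₂ = V₂/√(g·y₂) = 0.376.
From the momentum equation (using Fr₂), y₁/y₂ = ½[√(1 + 8Fr₂²) − 1] = ½[√2.129 − 1] = 0.230.
y₁ = 0.230 × 11.8 = 2.71 ft.

y₁ = 2.71 ft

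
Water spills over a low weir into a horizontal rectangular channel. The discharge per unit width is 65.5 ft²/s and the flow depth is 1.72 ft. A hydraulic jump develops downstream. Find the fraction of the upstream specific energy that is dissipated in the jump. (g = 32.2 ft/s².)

V₁ = q/y₁ = 65.5/1.72 = 38.1 ft/s. Fr₁ = V₁/√(g·y₁) = 38.1/√(32.2×1.72) = 5.12.
By Bélanger, y₂/y₁ = ½[√(1 + 8Fr₁²) − 1] = ½[√210.5 − 1] = 6.75.
y₂ = 6.75 × 1.72 = 11.6 ft.
E₁ = y₁ + V₁²/2g = 24.2 ft. ΔE = (y₂ − y₁)³/(4y₁y₂) = 12.1 ft. ΔE/E₁ = 12.1/24.2 = 0.500.

ΔE/E₁ = 0.500 (50.0%)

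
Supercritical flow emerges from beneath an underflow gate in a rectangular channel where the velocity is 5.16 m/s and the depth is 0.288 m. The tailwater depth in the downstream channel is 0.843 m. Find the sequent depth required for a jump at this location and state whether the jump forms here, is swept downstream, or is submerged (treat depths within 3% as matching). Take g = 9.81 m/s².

Fr₁ = V₁/√(g·y₁) = 5.16/√(9.81×0.288) = 3.07.
Bélanger equation: y₂/y₁ = ½[√(1 + 8Fr₁²) − 1] = ½[√76.39 − 1] = 3.87.
y₂ = 3.87 × 0.288 = 1.11 m.
Tailwater y_tw = 0.843 m: y_tw < y₂, so the jump is swept downstream.

y₂ = 1.11 m; the jump is swept downstream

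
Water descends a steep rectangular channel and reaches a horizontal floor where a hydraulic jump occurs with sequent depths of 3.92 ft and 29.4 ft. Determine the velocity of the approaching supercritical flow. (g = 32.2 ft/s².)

V₁ = 63.4 ft/s

For a rectangular channel the momentum equation gives q² = ½·g·y₁·y₂·(y₁ + y₂) = ½×32.2×3.92×29.4×33.3 = 61825.
q = √61825 = 249 ft²/s.
V₁ = q/y₁ = 249/3.92 = 63.4 ft/s.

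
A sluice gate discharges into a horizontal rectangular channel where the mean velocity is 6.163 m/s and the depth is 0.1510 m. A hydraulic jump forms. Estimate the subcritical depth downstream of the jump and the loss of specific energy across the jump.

Fr₁ = V₁/√(g·y₁) = 6.163/√(9.81×0.1510) = 5.064.
Sequent-depth ratio: y₂/y₁ = ½[√(1 + 8Fr₁²) − 1] = ½[√206.13 − 1] = 6.679.
y₂ = 6.679 × 0.1510 = 1.008 m.
q = V₁·y₁ = 6.163 × 0.1510 = 0.9306 m²/s. V₂ = q/y₂ = 0.9306/1.008 = 0.9228 m/s. E₁ = y₁ + V₁²/2g = 2.087 m; E₂ = y₂ + V₂²/2g = 1.052 m. ΔE = E₁ − E₂ = 1.035 m.

y₂ = 1.008 m; ΔE = 1.035 m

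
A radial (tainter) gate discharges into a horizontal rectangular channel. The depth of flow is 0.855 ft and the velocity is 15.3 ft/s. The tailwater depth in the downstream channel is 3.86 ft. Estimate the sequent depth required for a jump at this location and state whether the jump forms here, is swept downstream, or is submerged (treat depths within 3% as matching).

y₂ = 3.12 ft; the jump is submerged

Fr₁ = V₁/√(g·y₁) = 15.3/√(32.2×0.855) = 2.92.
Conjugate-depth relation: y₂/y₁ = ½[√(1 + 8Fr₁²) − 1] = ½[√69.02 − 1] = 3.65.
y₂ = 3.65 × 0.855 = 3.12 ft.
Tailwater y_tw = 3.86 ft: y_tw > y₂, so the jump is submerged.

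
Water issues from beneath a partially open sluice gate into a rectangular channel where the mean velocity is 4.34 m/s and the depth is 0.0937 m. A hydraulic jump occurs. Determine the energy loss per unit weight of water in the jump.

Fr₁ = V₁/√(g·y₁) = 4.34/√(9.81×0.0937) = 4.53.
Conjugate-depth relation: y₂/y₁ = ½[√(1 + 8Fr₁²) − 1] = ½[√164.9 − 1] = 5.92.
y₂ = 5.92 × 0.0937 = 0.555 m.
Head loss: ΔE = (y₂ − y₁)³/(4y₁y₂) = (0.555 − 0.0937)³/(4×0.0937×0.555) = 0.0981/0.208 = 0.472 m.

ΔE = 0.472 m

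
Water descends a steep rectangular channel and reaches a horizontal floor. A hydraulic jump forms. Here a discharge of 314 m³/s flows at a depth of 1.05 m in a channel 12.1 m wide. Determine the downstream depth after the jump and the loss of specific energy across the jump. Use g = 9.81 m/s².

y₂ = 10.9 m; ΔE = 21.0 m

q = Q/b = 314/12.1 = 26.0 m²/s; V₁ = q/y₁ = 24.7 m/s. Fr₁ = V₁/√(g·y₁) = 7.70.
Conjugate-depth relation: y₂/y₁ = ½[√(1 + 8Fr₁²) − 1] = ½[√475.4 − 1] = 10.4.
y₂ = 10.4 × 1.05 = 10.9 m.
Head loss: ΔE = (y₂ − y₁)³/(4y₁y₂) = (10.9 − 1.05)³/(4×1.05×10.9) = 962/45.9 = 21.0 m.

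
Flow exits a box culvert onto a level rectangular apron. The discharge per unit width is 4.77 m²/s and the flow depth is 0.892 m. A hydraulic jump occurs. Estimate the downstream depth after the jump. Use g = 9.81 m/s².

V₁ = q/y₁ = 4.77/0.892 = 5.35 m/s. Fr₁ = V₁/√(g·y₁) = 5.35/√(9.81×0.892) = 1.81.
Conjugate-depth relation: y₂/y₁ = ½[√(1 + 8Fr₁²) − 1] = ½[√27.14 − 1] = 2.10.
y₂ = 2.10 × 0.892 = 1.88 m.

y₂ = 1.88 m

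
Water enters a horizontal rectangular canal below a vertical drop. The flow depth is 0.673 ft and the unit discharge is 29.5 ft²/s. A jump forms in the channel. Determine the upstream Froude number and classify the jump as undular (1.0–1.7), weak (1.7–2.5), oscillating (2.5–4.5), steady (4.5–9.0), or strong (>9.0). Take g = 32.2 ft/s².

V₁ = q/y₁ = 29.5/0.673 = 43.8 ft/s. Fr₁ = V₁/√(g·y₁) = 43.8/√(32.2×0.673) = 9.42.
Fr₁ = 9.42 lies in the strong range.

Fr₁ = 9.42; strong jump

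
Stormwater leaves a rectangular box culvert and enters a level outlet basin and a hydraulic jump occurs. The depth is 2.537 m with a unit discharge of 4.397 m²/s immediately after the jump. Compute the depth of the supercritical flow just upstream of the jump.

V₂ = q/y₂ = 4.397/2.537 = 1.733 m/s; Fr₂ = V₂/√(g·y₂) = 0.3474.
Since the conjugate-depth ratio holds either way, y₁/y₂ = ½[√(1 + 8Fr₂²) − 1] = ½[√1.9655 − 1] = 0.2010.
y₁ = 0.2010 × 2.537 = 0.5099 m.

y₁ = 0.5099 m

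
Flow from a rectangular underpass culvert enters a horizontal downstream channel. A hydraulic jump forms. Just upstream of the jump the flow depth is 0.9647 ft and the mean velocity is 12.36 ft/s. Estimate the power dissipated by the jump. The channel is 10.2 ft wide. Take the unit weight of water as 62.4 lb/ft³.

Fr₁ = V₁/√(g·y₁) = 12.36/√(32.2×0.9647) = 2.218.
From the momentum equation for a rectangular channel, y₂/y₁ = ½[√(1 + 8Fr₁²) − 1] = ½[√40.344 − 1] = 2.676.
y₂ = 2.676 × 0.9647 = 2.581 ft.
Head loss: ΔE = (y₂ − y₁)³/(4y₁y₂) = (2.581 − 0.9647)³/(4×0.9647×2.581) = 4.226/9.961 = 0.4242 ft.
q = V₁·y₁ = 12.36 × 0.9647 = 11.92 ft²/s. Q = q·b = 11.92 × 10.2 = 121.6 cfs. P = γ·Q·ΔE/550 = 62.4 × 121.6 × 0.4242 / 550 = 5.853 hp.

P = 5.853 hp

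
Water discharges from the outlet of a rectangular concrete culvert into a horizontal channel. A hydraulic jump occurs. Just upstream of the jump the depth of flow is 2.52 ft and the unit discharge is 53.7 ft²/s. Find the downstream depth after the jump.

V₁ = q/y₁ = 53.7/2.52 = 21.3 ft/s. Fr₁ = V₁/√(g·y₁) = 21.3/√(32.2×2.52) = 2.37.
Conjugate-depth relation: y₂/y₁ = ½[√(1 + 8Fr₁²) − 1] = ½[√45.77 − 1] = 2.88.
y₂ = 2.88 × 2.52 = 7.26 ft.

y₂ = 7.26 ft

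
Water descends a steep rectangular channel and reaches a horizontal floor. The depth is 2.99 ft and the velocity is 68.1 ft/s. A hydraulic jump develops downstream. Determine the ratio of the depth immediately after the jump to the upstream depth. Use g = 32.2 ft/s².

Fr₁ = V₁/√(g·y₁) = 68.1/√(32.2×2.99) = 6.94.
Conjugate-depth relation: y₂/y₁ = ½[√(1 + 8Fr₁²) − 1] = ½[√386.4 − 1] = 9.33.

y₂/y₁ = 9.33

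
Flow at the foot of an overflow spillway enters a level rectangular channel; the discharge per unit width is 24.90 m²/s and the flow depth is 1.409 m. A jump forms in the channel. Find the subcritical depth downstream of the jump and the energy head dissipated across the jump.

V₁ = q/y₁ = 24.90/1.409 = 17.67 m/s. Fr₁ = V₁/√(g·y₁) = 17.67/√(9.81×1.409) = 4.753.
Sequent-depth ratio: y₂/y₁ = ½[√(1 + 8Fr₁²) − 1] = ½[√181.75 − 1] = 6.241.
y₂ = 6.241 × 1.409 = 8.793 m.
V₂ = q/y₂ = 24.90/8.793 = 2.832 m/s. E₁ = y₁ + V₁²/2g = 17.33 m; E₂ = y₂ + V₂²/2g = 9.202 m. ΔE = E₁ − E₂ = 8.125 m.

y₂ = 8.793 m; ΔE = 8.125 m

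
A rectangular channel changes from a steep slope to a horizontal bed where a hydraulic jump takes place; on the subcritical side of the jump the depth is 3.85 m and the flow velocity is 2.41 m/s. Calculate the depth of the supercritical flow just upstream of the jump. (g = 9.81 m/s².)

y₁ = 0.950 m

Fr₂ = V₂/√(g·y₂) = 2.41/√(9.81×3.85) = 0.392.
Applying the sequent-depth relation in reverse, y₁/y₂ = ½[√(1 + 8Fr₂²) − 1] = ½[√2.230 − 1] = 0.247.
y₁ = 0.247 × 3.85 = 0.950 m.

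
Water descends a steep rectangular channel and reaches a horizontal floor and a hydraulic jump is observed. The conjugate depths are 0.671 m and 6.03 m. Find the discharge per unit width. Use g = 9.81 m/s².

q = 11.5 m²/s

For a rectangular channel the momentum equation gives q² = ½·g·y₁·y₂·(y₁ + y₂) = ½×9.81×0.671×6.03×6.70 = 133.
q = √133 = 11.5 m²/s.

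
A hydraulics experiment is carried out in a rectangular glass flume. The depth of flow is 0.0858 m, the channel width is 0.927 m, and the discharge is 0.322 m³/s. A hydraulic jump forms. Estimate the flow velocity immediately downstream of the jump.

V₂ = 0.703 m/s

q = Q/b = 0.322/0.927 = 0.347 m²/s; V₁ = q/y₁ = 4.05 m/s. Fr₁ = V₁/√(g·y₁) = 4.41.
Bélanger equation: y₂/y₁ = ½[√(1 + 8Fr₁²) − 1] = ½[√156.8 − 1] = 5.76.
y₂ = 5.76 × 0.0858 = 0.494 m.
V₂ = q/y₂ = 0.347/0.494 = 0.703 m/s.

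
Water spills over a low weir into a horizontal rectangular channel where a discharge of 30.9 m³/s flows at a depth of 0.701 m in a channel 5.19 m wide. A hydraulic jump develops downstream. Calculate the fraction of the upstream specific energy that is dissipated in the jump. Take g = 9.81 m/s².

q = Q/b = 30.9/5.19 = 5.95 m²/s; V₁ = q/y₁ = 8.49 m/s. Fr₁ = V₁/√(g·y₁) = 3.24.
Conjugate-depth relation: y₂/y₁ = ½[√(1 + 8Fr₁²) − 1] = ½[√84.92 − 1] = 4.11.
y₂ = 4.11 × 0.701 = 2.88 m.
E₁ = y₁ + V₁²/2g = 4.38 m. ΔE = (y₂ − y₁)³/(4y₁y₂) = 1.28 m. ΔE/E₁ = 1.28/4.38 = 0.292.

ΔE/E₁ = 0.292 (29.2%)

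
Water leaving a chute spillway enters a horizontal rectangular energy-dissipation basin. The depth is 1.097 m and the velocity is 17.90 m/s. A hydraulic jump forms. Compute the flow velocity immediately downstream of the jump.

Fr₁ = V₁/√(g·y₁) = 17.90/√(9.81×1.097) = 5.457.
By Bélanger, y₂/y₁ = ½[√(1 + 8Fr₁²) − 1] = ½[√239.19 − 1] = 7.233.
y₂ = 7.233 × 1.097 = 7.934 m.
q = V₁·y₁ = 17.90 × 1.097 = 19.64 m²/s.
V₂ = q/y₂ = 19.64/7.934 = 2.475 m/s.

V₂ = 2.475 m/s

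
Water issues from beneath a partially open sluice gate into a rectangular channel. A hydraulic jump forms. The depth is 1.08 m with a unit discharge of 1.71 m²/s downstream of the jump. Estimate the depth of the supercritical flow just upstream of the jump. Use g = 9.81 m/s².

V₂ = q/y₂ = 1.71/1.08 = 1.58 m/s; Fr₂ = V₂/√(g·y₂) = 0.486.
Applying the sequent-depth relation in reverse, y₁/y₂ = ½[√(1 + 8Fr₂²) − 1] = ½[√2.893 − 1] = 0.350.
y₁ = 0.350 × 1.08 = 0.378 m.

y₁ = 0.378 m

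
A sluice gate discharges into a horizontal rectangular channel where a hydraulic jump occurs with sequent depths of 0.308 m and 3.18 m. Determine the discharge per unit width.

For a rectangular channel the momentum equation gives q² = ½·g·y₁·y₂·(y₁ + y₂) = ½×9.81×0.308×3.18×3.49 = 16.8.
q = √16.8 = 4.09 m²/s.

q = 4.09 m²/s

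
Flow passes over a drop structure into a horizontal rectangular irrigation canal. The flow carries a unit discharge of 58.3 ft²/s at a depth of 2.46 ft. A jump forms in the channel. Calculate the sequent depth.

V₁ = q/y₁ = 58.3/2.46 = 23.7 ft/s. Fr₁ = V₁/√(g·y₁) = 23.7/√(32.2×2.46) = 2.66.
Conjugate-depth relation: y₂/y₁ = ½[√(1 + 8Fr₁²) − 1] = ½[√57.72 − 1] = 3.30.
y₂ = 3.30 × 2.46 = 8.12 ft.

y₂ = 8.12 ft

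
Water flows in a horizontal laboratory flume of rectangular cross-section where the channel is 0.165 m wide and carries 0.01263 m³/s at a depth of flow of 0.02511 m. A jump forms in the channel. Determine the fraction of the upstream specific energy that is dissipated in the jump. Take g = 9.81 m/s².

ΔE/E₁ = 0.573 (57.3%)

q = Q/b = 0.01263/0.165 = 0.07655 m²/s; V₁ = q/y₁ = 3.048 m/s. Fr₁ = V₁/√(g·y₁) = 6.142.
Sequent-depth ratio: y₂/y₁ = ½[√(1 + 8Fr₁²) − 1] = ½[√302.80 − 1] = 8.201.
y₂ = 8.201 × 0.02511 = 0.2059 m.
E₁ = y₁ + V₁²/2g = 0.4987 m. ΔE = (y₂ − y₁)³/(4y₁y₂) = 0.2858 m. ΔE/E₁ = 0.2858/0.4987 = 0.573.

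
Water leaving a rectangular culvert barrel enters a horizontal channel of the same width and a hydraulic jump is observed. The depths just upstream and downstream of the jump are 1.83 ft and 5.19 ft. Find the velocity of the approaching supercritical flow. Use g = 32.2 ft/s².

For a rectangular channel the momentum equation gives q² = ½·g·y₁·y₂·(y₁ + y₂) = ½×32.2×1.83×5.19×7.02 = 1073.
q = √1073 = 32.8 ft²/s.
V₁ = q/y₁ = 32.8/1.83 = 17.9 ft/s.

V₁ = 17.9 ft/s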